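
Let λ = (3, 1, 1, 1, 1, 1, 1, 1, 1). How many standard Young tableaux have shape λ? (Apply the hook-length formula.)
# SYT of shape (3, 1, 1, 1, 1, 1, 1, 1, 1) = 45

Hook-length formula: f^λ = n! / Π hook(c), product over all cells c of the Young diagram. For λ = (3, 1, 1, 1, 1, 1, 1, 1, 1), n = 11 boxes. Hook lengths by row (left-to-right, top-to-bottom): [11, 2, 1]; [8]; [7]; [6]; [5]; [4]; [3]; [2]; [1]. Product of hooks = 887040. So f^λ = 11! / 887040 = 39916800 / 887040 = 45.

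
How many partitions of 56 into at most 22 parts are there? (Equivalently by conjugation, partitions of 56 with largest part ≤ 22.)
p(56, parts ≤ 22) = 473030

Use the recurrence p(n, m) = p(n, m−1) + p(n−m, m): either the largest part is < m (count p(n, m−1)) or the largest part is exactly m (remove one copy of m, count p(n−m, m)). With p(0, ·) = 1 this gives p(56, parts ≤ 22) = 473030. (By conjugating Young diagrams, this also counts partitions of 56 into at most 22 parts.)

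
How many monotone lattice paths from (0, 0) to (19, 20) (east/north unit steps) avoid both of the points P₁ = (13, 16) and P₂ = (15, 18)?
Number of paths = 45222219810

Inclusion–exclusion. Total paths: C(39, 19) = 68923264410. Through P₁: C(29, 13)·C(10, 6) = 14251422150. Through P₂: C(33, 15)·C(6, 4) = 15557374800. Since P₁ is strictly southwest of P₂, a monotone path through both must visit P₁ then P₂; paths through both = C(29, 13)·C(4, 2)·C(6, 4) = 6107752350. Avoid both = 68923264410 − 14251422150 − 15557374800 + 6107752350 = 45222219810.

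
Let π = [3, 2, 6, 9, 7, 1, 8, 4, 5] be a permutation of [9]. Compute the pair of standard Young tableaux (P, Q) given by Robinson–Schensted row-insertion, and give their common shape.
P = [1, 4, 5, 8] / [2, 6, 7] / [3, 9];  Q = [1, 3, 4, 7] / [2, 5, 9] / [6, 8];  common shape = (4, 3, 2)

Row-insert the values π_1, π_2, … into P one at a time, bumping the leftmost entry strictly greater than the inserted value down to the next row. The recording tableau Q records, in position (i, j), the step at which that cell was added to P.
  Insert 3 (step 1): P = [3];  Q = [1]
  Insert 2 (step 2): P = [2] / [3];  Q = [1] / [2]
  Insert 6 (step 3): P = [2, 6] / [3];  Q = [1, 3] / [2]
  Insert 9 (step 4): P = [2, 6, 9] / [3];  Q = [1, 3, 4] / [2]
  Insert 7 (step 5): P = [2, 6, 7] / [3, 9];  Q = [1, 3, 4] / [2, 5]
  Insert 1 (step 6): P = [1, 6, 7] / [2, 9] / [3];  Q = [1, 3, 4] / [2, 5] / [6]
  Insert 8 (step 7): P = [1, 6, 7, 8] / [2, 9] / [3];  Q = [1, 3, 4, 7] / [2, 5] / [6]
  Insert 4 (step 8): P = [1, 4, 7, 8] / [2, 6] / [3, 9];  Q = [1, 3, 4, 7] / [2, 5] / [6, 8]
  Insert 5 (step 9): P = [1, 4, 5, 8] / [2, 6, 7] / [3, 9];  Q = [1, 3, 4, 7] / [2, 5, 9] / [6, 8]
Final shape: (4, 3, 2).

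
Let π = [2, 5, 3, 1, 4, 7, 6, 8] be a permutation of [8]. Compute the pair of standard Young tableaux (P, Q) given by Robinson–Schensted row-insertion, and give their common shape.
P = [1, 3, 4, 6, 8] / [2, 7] / [5];  Q = [1, 2, 5, 6, 8] / [3, 7] / [4];  common shape = (5, 2, 1)

Row-insert the values π_1, π_2, … into P one at a time, bumping the leftmost entry strictly greater than the inserted value down to the next row. The recording tableau Q records, in position (i, j), the step at which that cell was added to P.
  Insert 2 (step 1): P = [2];  Q = [1]
  Insert 5 (step 2): P = [2, 5];  Q = [1, 2]
  Insert 3 (step 3): P = [2, 3] / [5];  Q = [1, 2] / [3]
  Insert 1 (step 4): P = [1, 3] / [2] / [5];  Q = [1, 2] / [3] / [4]
  Insert 4 (step 5): P = [1, 3, 4] / [2] / [5];  Q = [1, 2, 5] / [3] / [4]
  Insert 7 (step 6): P = [1, 3, 4, 7] / [2] / [5];  Q = [1, 2, 5, 6] / [3] / [4]
  Insert 6 (step 7): P = [1, 3, 4, 6] / [2, 7] / [5];  Q = [1, 2, 5, 6] / [3, 7] / [4]
  Insert 8 (step 8): P = [1, 3, 4, 6, 8] / [2, 7] / [5];  Q = [1, 2, 5, 6, 8] / [3, 7] / [4]
Final shape: (5, 2, 1).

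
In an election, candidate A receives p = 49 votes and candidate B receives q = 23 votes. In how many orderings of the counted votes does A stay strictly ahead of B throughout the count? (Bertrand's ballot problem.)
Strict-lead orderings = 1406168729349079800

Total orderings of the 72 votes with 49 for A: C(72, 49) = 3894005712043605600. By the Bertrand ballot formula (Cycle Lemma / reflection principle), the number of orderings in which A is strictly ahead of B throughout is (p − q)/(p + q) · C(p + q, p) = (49 − 23)/(49 + 23) · 3894005712043605600 = 1406168729349079800.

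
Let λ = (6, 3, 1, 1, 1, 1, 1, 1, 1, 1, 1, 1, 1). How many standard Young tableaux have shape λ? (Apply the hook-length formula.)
# SYT of shape (6, 3, 1, 1, 1, 1, 1, 1, 1, 1, 1, 1, 1) = 671840

Hook-length formula: f^λ = n! / Π hook(c), product over all cells c of the Young diagram. For λ = (6, 3, 1, 1, 1, 1, 1, 1, 1, 1, 1, 1, 1), n = 20 boxes. Hook lengths by row (left-to-right, top-to-bottom): [18, 6, 5, 3, 2, 1]; [14, 2, 1]; [11]; [10]; [9]; [8]; [7]; [6]; [5]; [4]; [3]; [2]; [1]. Product of hooks = 3621252096000. So f^λ = 20! / 3621252096000 = 2432902008176640000 / 3621252096000 = 671840.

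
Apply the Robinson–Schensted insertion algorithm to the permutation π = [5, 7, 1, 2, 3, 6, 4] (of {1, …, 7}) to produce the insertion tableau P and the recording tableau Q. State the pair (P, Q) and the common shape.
P = [1, 2, 3, 4] / [5, 6] / [7];  Q = [1, 2, 5, 6] / [3, 4] / [7];  common shape = (4, 2, 1)

Row-insert the values π_1, π_2, … into P one at a time, bumping the leftmost entry strictly greater than the inserted value down to the next row. The recording tableau Q records, in position (i, j), the step at which that cell was added to P.
  Insert 5 (step 1): P = [5];  Q = [1]
  Insert 7 (step 2): P = [5, 7];  Q = [1, 2]
  Insert 1 (step 3): P = [1, 7] / [5];  Q = [1, 2] / [3]
  Insert 2 (step 4): P = [1, 2] / [5, 7];  Q = [1, 2] / [3, 4]
  Insert 3 (step 5): P = [1, 2, 3] / [5, 7];  Q = [1, 2, 5] / [3, 4]
  Insert 6 (step 6): P = [1, 2, 3, 6] / [5, 7];  Q = [1, 2, 5, 6] / [3, 4]
  Insert 4 (step 7): P = [1, 2, 3, 4] / [5, 6] / [7];  Q = [1, 2, 5, 6] / [3, 4] / [7]
Final shape: (4, 2, 1).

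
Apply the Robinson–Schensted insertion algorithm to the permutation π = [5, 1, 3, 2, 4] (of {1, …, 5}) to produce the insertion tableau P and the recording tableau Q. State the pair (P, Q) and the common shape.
P = [1, 2, 4] / [3] / [5];  Q = [1, 3, 5] / [2] / [4];  common shape = (3, 1, 1)

Row-insert the values π_1, π_2, … into P one at a time, bumping the leftmost entry strictly greater than the inserted value down to the next row. The recording tableau Q records, in position (i, j), the step at which that cell was added to P.
  Insert 5 (step 1): P = [5];  Q = [1]
  Insert 1 (step 2): P = [1] / [5];  Q = [1] / [2]
  Insert 3 (step 3): P = [1, 3] / [5];  Q = [1, 3] / [2]
  Insert 2 (step 4): P = [1, 2] / [3] / [5];  Q = [1, 3] / [2] / [4]
  Insert 4 (step 5): P = [1, 2, 4] / [3] / [5];  Q = [1, 3, 5] / [2] / [4]
Final shape: (3, 1, 1).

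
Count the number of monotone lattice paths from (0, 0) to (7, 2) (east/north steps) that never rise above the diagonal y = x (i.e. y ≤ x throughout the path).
Number of paths = 27

By the reflection principle (André's argument), the number of monotone paths to (7, 2) with n ≤ m that never go above y = x is C(9, 7) − C(9, 8) = 36 − 9 = 27.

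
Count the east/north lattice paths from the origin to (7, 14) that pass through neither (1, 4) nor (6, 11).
Number of paths = 42576

Inclusion–exclusion. Total paths: C(21, 7) = 116280. Through P₁: C(5, 1)·C(16, 6) = 40040. Through P₂: C(17, 6)·C(4, 1) = 49504. Since P₁ is strictly southwest of P₂, a monotone path through both must visit P₁ then P₂; paths through both = C(5, 1)·C(12, 5)·C(4, 1) = 15840. Avoid both = 116280 − 40040 − 49504 + 15840 = 42576.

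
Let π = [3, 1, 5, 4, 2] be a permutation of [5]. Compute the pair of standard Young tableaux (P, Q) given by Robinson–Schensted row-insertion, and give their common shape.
P = [1, 2] / [3, 4] / [5];  Q = [1, 3] / [2, 4] / [5];  common shape = (2, 2, 1)

Row-insert the values π_1, π_2, … into P one at a time, bumping the leftmost entry strictly greater than the inserted value down to the next row. The recording tableau Q records, in position (i, j), the step at which that cell was added to P.
  Insert 3 (step 1): P = [3];  Q = [1]
  Insert 1 (step 2): P = [1] / [3];  Q = [1] / [2]
  Insert 5 (step 3): P = [1, 5] / [3];  Q = [1, 3] / [2]
  Insert 4 (step 4): P = [1, 4] / [3, 5];  Q = [1, 3] / [2, 4]
  Insert 2 (step 5): P = [1, 2] / [3, 4] / [5];  Q = [1, 3] / [2, 4] / [5]
Final shape: (2, 2, 1).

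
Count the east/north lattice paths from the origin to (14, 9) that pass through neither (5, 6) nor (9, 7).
Number of paths = 523820

Inclusion–exclusion. Total paths: C(23, 14) = 817190. Through P₁: C(11, 5)·C(12, 9) = 101640. Through P₂: C(16, 9)·C(7, 5) = 240240. Since P₁ is strictly southwest of P₂, a monotone path through both must visit P₁ then P₂; paths through both = C(11, 5)·C(5, 4)·C(7, 5) = 48510. Avoid both = 817190 − 101640 − 240240 + 48510 = 523820.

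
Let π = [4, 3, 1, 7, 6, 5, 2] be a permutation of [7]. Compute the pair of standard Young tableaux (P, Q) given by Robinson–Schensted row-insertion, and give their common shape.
P = [1, 2] / [3, 5] / [4, 6] / [7];  Q = [1, 4] / [2, 5] / [3, 6] / [7];  common shape = (2, 2, 2, 1)

Row-insert the values π_1, π_2, … into P one at a time, bumping the leftmost entry strictly greater than the inserted value down to the next row. The recording tableau Q records, in position (i, j), the step at which that cell was added to P.
  Insert 4 (step 1): P = [4];  Q = [1]
  Insert 3 (step 2): P = [3] / [4];  Q = [1] / [2]
  Insert 1 (step 3): P = [1] / [3] / [4];  Q = [1] / [2] / [3]
  Insert 7 (step 4): P = [1, 7] / [3] / [4];  Q = [1, 4] / [2] / [3]
  Insert 6 (step 5): P = [1, 6] / [3, 7] / [4];  Q = [1, 4] / [2, 5] / [3]
  Insert 5 (step 6): P = [1, 5] / [3, 6] / [4, 7];  Q = [1, 4] / [2, 5] / [3, 6]
  Insert 2 (step 7): P = [1, 2] / [3, 5] / [4, 6] / [7];  Q = [1, 4] / [2, 5] / [3, 6] / [7]
Final shape: (2, 2, 2, 1).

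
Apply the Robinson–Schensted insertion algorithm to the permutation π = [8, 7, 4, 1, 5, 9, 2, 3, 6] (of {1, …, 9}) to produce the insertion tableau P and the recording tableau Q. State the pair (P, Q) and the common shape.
P = [1, 2, 3, 6] / [4, 5, 9] / [7] / [8];  Q = [1, 5, 6, 9] / [2, 7, 8] / [3] / [4];  common shape = (4, 3, 1, 1)

Row-insert the values π_1, π_2, … into P one at a time, bumping the leftmost entry strictly greater than the inserted value down to the next row. The recording tableau Q records, in position (i, j), the step at which that cell was added to P.
  Insert 8 (step 1): P = [8];  Q = [1]
  Insert 7 (step 2): P = [7] / [8];  Q = [1] / [2]
  Insert 4 (step 3): P = [4] / [7] / [8];  Q = [1] / [2] / [3]
  Insert 1 (step 4): P = [1] / [4] / [7] / [8];  Q = [1] / [2] / [3] / [4]
  Insert 5 (step 5): P = [1, 5] / [4] / [7] / [8];  Q = [1, 5] / [2] / [3] / [4]
  Insert 9 (step 6): P = [1, 5, 9] / [4] / [7] / [8];  Q = [1, 5, 6] / [2] / [3] / [4]
  Insert 2 (step 7): P = [1, 2, 9] / [4, 5] / [7] / [8];  Q = [1, 5, 6] / [2, 7] / [3] / [4]
  Insert 3 (step 8): P = [1, 2, 3] / [4, 5, 9] / [7] / [8];  Q = [1, 5, 6] / [2, 7, 8] / [3] / [4]
  Insert 6 (step 9): P = [1, 2, 3, 6] / [4, 5, 9] / [7] / [8];  Q = [1, 5, 6, 9] / [2, 7, 8] / [3] / [4]
Final shape: (4, 3, 1, 1).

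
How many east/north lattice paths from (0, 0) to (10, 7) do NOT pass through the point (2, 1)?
Number of paths = 10439

Total paths from (0, 0) to (10, 7): C(17, 10) = 19448. Paths through (2, 1): (paths (0, 0) → (2, 1)) × (paths (2, 1) → (10, 7)) = C(3, 2) · C(14, 8) = 3 · 3003 = 9009. Avoidance count = 19448 − 9009 = 10439.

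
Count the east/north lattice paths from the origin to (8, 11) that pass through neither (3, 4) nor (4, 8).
Number of paths = 36662

Inclusion–exclusion. Total paths: C(19, 8) = 75582. Through P₁: C(7, 3)·C(12, 5) = 27720. Through P₂: C(12, 4)·C(7, 4) = 17325. Since P₁ is strictly southwest of P₂, a monotone path through both must visit P₁ then P₂; paths through both = C(7, 3)·C(5, 1)·C(7, 4) = 6125. Avoid both = 75582 − 27720 − 17325 + 6125 = 36662.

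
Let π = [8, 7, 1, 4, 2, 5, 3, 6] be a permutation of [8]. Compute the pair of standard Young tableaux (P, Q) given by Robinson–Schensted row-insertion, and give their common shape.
P = [1, 2, 3, 6] / [4, 5] / [7] / [8];  Q = [1, 4, 6, 8] / [2, 7] / [3] / [5];  common shape = (4, 2, 1, 1)

Row-insert the values π_1, π_2, … into P one at a time, bumping the leftmost entry strictly greater than the inserted value down to the next row. The recording tableau Q records, in position (i, j), the step at which that cell was added to P.
  Insert 8 (step 1): P = [8];  Q = [1]
  Insert 7 (step 2): P = [7] / [8];  Q = [1] / [2]
  Insert 1 (step 3): P = [1] / [7] / [8];  Q = [1] / [2] / [3]
  Insert 4 (step 4): P = [1, 4] / [7] / [8];  Q = [1, 4] / [2] / [3]
  Insert 2 (step 5): P = [1, 2] / [4] / [7] / [8];  Q = [1, 4] / [2] / [3] / [5]
  Insert 5 (step 6): P = [1, 2, 5] / [4] / [7] / [8];  Q = [1, 4, 6] / [2] / [3] / [5]
  Insert 3 (step 7): P = [1, 2, 3] / [4, 5] / [7] / [8];  Q = [1, 4, 6] / [2, 7] / [3] / [5]
  Insert 6 (step 8): P = [1, 2, 3, 6] / [4, 5] / [7] / [8];  Q = [1, 4, 6, 8] / [2, 7] / [3] / [5]
Final shape: (4, 2, 1, 1).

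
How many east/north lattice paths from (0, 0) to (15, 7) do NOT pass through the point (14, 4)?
Number of paths = 158304

Total paths from (0, 0) to (15, 7): C(22, 15) = 170544. Paths through (14, 4): (paths (0, 0) → (14, 4)) × (paths (14, 4) → (15, 7)) = C(18, 14) · C(4, 1) = 3060 · 4 = 12240. Avoidance count = 170544 − 12240 = 158304.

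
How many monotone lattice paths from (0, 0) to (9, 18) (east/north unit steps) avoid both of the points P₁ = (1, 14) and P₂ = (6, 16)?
Number of paths = 3936420

Inclusion–exclusion. Total paths: C(27, 9) = 4686825. Through P₁: C(15, 1)·C(12, 8) = 7425. Through P₂: C(22, 6)·C(5, 3) = 746130. Since P₁ is strictly southwest of P₂, a monotone path through both must visit P₁ then P₂; paths through both = C(15, 1)·C(7, 5)·C(5, 3) = 3150. Avoid both = 4686825 − 7425 − 746130 + 3150 = 3936420.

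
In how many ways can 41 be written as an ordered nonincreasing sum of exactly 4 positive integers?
p(41, 4 parts) = 511

Partitions of n into exactly k parts are in bijection with partitions of n − k into at most k parts (subtract 1 from each part). So p(41, exactly 4) = p(37, parts ≤ 4). Computing via the recurrence p(m, j) = p(m, j−1) + p(m−j, j) gives 511.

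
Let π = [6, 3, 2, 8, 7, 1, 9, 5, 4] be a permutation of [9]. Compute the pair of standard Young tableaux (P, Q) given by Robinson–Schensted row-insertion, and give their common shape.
P = [1, 4, 9] / [2, 5] / [3, 7] / [6, 8];  Q = [1, 4, 7] / [2, 5] / [3, 8] / [6, 9];  common shape = (3, 2, 2, 2)

Row-insert the values π_1, π_2, … into P one at a time, bumping the leftmost entry strictly greater than the inserted value down to the next row. The recording tableau Q records, in position (i, j), the step at which that cell was added to P.
  Insert 6 (step 1): P = [6];  Q = [1]
  Insert 3 (step 2): P = [3] / [6];  Q = [1] / [2]
  Insert 2 (step 3): P = [2] / [3] / [6];  Q = [1] / [2] / [3]
  Insert 8 (step 4): P = [2, 8] / [3] / [6];  Q = [1, 4] / [2] / [3]
  Insert 7 (step 5): P = [2, 7] / [3, 8] / [6];  Q = [1, 4] / [2, 5] / [3]
  Insert 1 (step 6): P = [1, 7] / [2, 8] / [3] / [6];  Q = [1, 4] / [2, 5] / [3] / [6]
  Insert 9 (step 7): P = [1, 7, 9] / [2, 8] / [3] / [6];  Q = [1, 4, 7] / [2, 5] / [3] / [6]
  Insert 5 (step 8): P = [1, 5, 9] / [2, 7] / [3, 8] / [6];  Q = [1, 4, 7] / [2, 5] / [3, 8] / [6]
  Insert 4 (step 9): P = [1, 4, 9] / [2, 5] / [3, 7] / [6, 8];  Q = [1, 4, 7] / [2, 5] / [3, 8] / [6, 9]
Final shape: (3, 2, 2, 2).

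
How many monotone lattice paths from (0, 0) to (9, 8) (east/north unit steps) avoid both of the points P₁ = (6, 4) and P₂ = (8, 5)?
Number of paths = 14332

Inclusion–exclusion. Total paths: C(17, 9) = 24310. Through P₁: C(10, 6)·C(7, 3) = 7350. Through P₂: C(13, 8)·C(4, 1) = 5148. Since P₁ is strictly southwest of P₂, a monotone path through both must visit P₁ then P₂; paths through both = C(10, 6)·C(3, 2)·C(4, 1) = 2520. Avoid both = 24310 − 7350 − 5148 + 2520 = 14332.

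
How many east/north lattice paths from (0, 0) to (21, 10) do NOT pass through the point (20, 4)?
Number of paths = 44277783

Total paths from (0, 0) to (21, 10): C(31, 21) = 44352165. Paths through (20, 4): (paths (0, 0) → (20, 4)) × (paths (20, 4) → (21, 10)) = C(24, 20) · C(7, 1) = 10626 · 7 = 74382. Avoidance count = 44352165 − 74382 = 44277783.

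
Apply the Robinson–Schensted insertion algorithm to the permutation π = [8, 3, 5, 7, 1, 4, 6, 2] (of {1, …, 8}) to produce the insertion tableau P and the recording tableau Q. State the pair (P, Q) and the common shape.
P = [1, 2, 6] / [3, 4, 7] / [5] / [8];  Q = [1, 3, 4] / [2, 6, 7] / [5] / [8];  common shape = (3, 3, 1, 1)

Row-insert the values π_1, π_2, … into P one at a time, bumping the leftmost entry strictly greater than the inserted value down to the next row. The recording tableau Q records, in position (i, j), the step at which that cell was added to P.
  Insert 8 (step 1): P = [8];  Q = [1]
  Insert 3 (step 2): P = [3] / [8];  Q = [1] / [2]
  Insert 5 (step 3): P = [3, 5] / [8];  Q = [1, 3] / [2]
  Insert 7 (step 4): P = [3, 5, 7] / [8];  Q = [1, 3, 4] / [2]
  Insert 1 (step 5): P = [1, 5, 7] / [3] / [8];  Q = [1, 3, 4] / [2] / [5]
  Insert 4 (step 6): P = [1, 4, 7] / [3, 5] / [8];  Q = [1, 3, 4] / [2, 6] / [5]
  Insert 6 (step 7): P = [1, 4, 6] / [3, 5, 7] / [8];  Q = [1, 3, 4] / [2, 6, 7] / [5]
  Insert 2 (step 8): P = [1, 2, 6] / [3, 4, 7] / [5] / [8];  Q = [1, 3, 4] / [2, 6, 7] / [5] / [8]
Final shape: (3, 3, 1, 1).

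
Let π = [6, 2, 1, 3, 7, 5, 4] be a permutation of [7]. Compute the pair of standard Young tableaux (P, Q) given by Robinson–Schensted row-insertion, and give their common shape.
P = [1, 3, 4] / [2, 5] / [6, 7];  Q = [1, 4, 5] / [2, 6] / [3, 7];  common shape = (3, 2, 2)

Row-insert the values π_1, π_2, … into P one at a time, bumping the leftmost entry strictly greater than the inserted value down to the next row. The recording tableau Q records, in position (i, j), the step at which that cell was added to P.
  Insert 6 (step 1): P = [6];  Q = [1]
  Insert 2 (step 2): P = [2] / [6];  Q = [1] / [2]
  Insert 1 (step 3): P = [1] / [2] / [6];  Q = [1] / [2] / [3]
  Insert 3 (step 4): P = [1, 3] / [2] / [6];  Q = [1, 4] / [2] / [3]
  Insert 7 (step 5): P = [1, 3, 7] / [2] / [6];  Q = [1, 4, 5] / [2] / [3]
  Insert 5 (step 6): P = [1, 3, 5] / [2, 7] / [6];  Q = [1, 4, 5] / [2, 6] / [3]
  Insert 4 (step 7): P = [1, 3, 4] / [2, 5] / [6, 7];  Q = [1, 4, 5] / [2, 6] / [3, 7]
Final shape: (3, 2, 2).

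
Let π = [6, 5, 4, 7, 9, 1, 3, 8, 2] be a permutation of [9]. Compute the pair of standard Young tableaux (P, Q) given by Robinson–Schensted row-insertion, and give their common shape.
P = [1, 2, 8] / [3, 7, 9] / [4] / [5] / [6];  Q = [1, 4, 5] / [2, 7, 8] / [3] / [6] / [9];  common shape = (3, 3, 1, 1, 1)

Row-insert the values π_1, π_2, … into P one at a time, bumping the leftmost entry strictly greater than the inserted value down to the next row. The recording tableau Q records, in position (i, j), the step at which that cell was added to P.
  Insert 6 (step 1): P = [6];  Q = [1]
  Insert 5 (step 2): P = [5] / [6];  Q = [1] / [2]
  Insert 4 (step 3): P = [4] / [5] / [6];  Q = [1] / [2] / [3]
  Insert 7 (step 4): P = [4, 7] / [5] / [6];  Q = [1, 4] / [2] / [3]
  Insert 9 (step 5): P = [4, 7, 9] / [5] / [6];  Q = [1, 4, 5] / [2] / [3]
  Insert 1 (step 6): P = [1, 7, 9] / [4] / [5] / [6];  Q = [1, 4, 5] / [2] / [3] / [6]
  Insert 3 (step 7): P = [1, 3, 9] / [4, 7] / [5] / [6];  Q = [1, 4, 5] / [2, 7] / [3] / [6]
  Insert 8 (step 8): P = [1, 3, 8] / [4, 7, 9] / [5] / [6];  Q = [1, 4, 5] / [2, 7, 8] / [3] / [6]
  Insert 2 (step 9): P = [1, 2, 8] / [3, 7, 9] / [4] / [5] / [6];  Q = [1, 4, 5] / [2, 7, 8] / [3] / [6] / [9]
Final shape: (3, 3, 1, 1, 1).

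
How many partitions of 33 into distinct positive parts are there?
q(33) = 448

A partition into distinct parts is a strictly decreasing sequence summing to n. The recurrence d(n, m) = d(n, m−1) + d(n−m, m−1) (use part m at most once) with q(n) = d(n, n) gives q(33) = 448. (Euler's theorem: # distinct-part partitions = # odd-part partitions.)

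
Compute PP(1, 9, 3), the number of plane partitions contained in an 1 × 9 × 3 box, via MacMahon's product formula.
PP(1, 9, 3) = 220

Evaluate the triple product over i = 1..1, j = 1..9, k = 1..3. The factors are (2/1) · (3/2) · (4/3) · (3/2) · (4/3) · (5/4) · (4/3) · (5/4) · … (27 factors total). The numerators and denominators telescope so the product is an integer; carrying out the multiplication exactly gives PP(1, 9, 3) = 220.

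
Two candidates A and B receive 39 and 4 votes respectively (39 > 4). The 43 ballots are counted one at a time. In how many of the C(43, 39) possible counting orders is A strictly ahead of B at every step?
Strict-lead orderings = 100450

Total orderings of the 43 votes with 39 for A: C(43, 39) = 123410. By the Bertrand ballot formula (Cycle Lemma / reflection principle), the number of orderings in which A is strictly ahead of B throughout is (p − q)/(p + q) · C(p + q, p) = (39 − 4)/(39 + 4) · 123410 = 100450.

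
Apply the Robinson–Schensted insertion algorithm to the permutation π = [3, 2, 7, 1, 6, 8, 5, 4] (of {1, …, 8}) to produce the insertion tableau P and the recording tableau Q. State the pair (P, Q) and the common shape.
P = [1, 4, 8] / [2, 5] / [3, 6] / [7];  Q = [1, 3, 6] / [2, 5] / [4, 7] / [8];  common shape = (3, 2, 2, 1)

Row-insert the values π_1, π_2, … into P one at a time, bumping the leftmost entry strictly greater than the inserted value down to the next row. The recording tableau Q records, in position (i, j), the step at which that cell was added to P.
  Insert 3 (step 1): P = [3];  Q = [1]
  Insert 2 (step 2): P = [2] / [3];  Q = [1] / [2]
  Insert 7 (step 3): P = [2, 7] / [3];  Q = [1, 3] / [2]
  Insert 1 (step 4): P = [1, 7] / [2] / [3];  Q = [1, 3] / [2] / [4]
  Insert 6 (step 5): P = [1, 6] / [2, 7] / [3];  Q = [1, 3] / [2, 5] / [4]
  Insert 8 (step 6): P = [1, 6, 8] / [2, 7] / [3];  Q = [1, 3, 6] / [2, 5] / [4]
  Insert 5 (step 7): P = [1, 5, 8] / [2, 6] / [3, 7];  Q = [1, 3, 6] / [2, 5] / [4, 7]
  Insert 4 (step 8): P = [1, 4, 8] / [2, 5] / [3, 6] / [7];  Q = [1, 3, 6] / [2, 5] / [4, 7] / [8]
Final shape: (3, 2, 2, 1).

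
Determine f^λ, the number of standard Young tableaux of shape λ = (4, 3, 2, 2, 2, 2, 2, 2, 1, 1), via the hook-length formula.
# SYT of shape (4, 3, 2, 2, 2, 2, 2, 2, 1, 1) = 17093160

Hook-length formula: f^λ = n! / Π hook(c), product over all cells c of the Young diagram. For λ = (4, 3, 2, 2, 2, 2, 2, 2, 1, 1), n = 21 boxes. Hook lengths by row (left-to-right, top-to-bottom): [13, 10, 3, 1]; [11, 8, 1]; [9, 6]; [8, 5]; [7, 4]; [6, 3]; [5, 2]; [4, 1]; [2]; [1]. Product of hooks = 2988969984000. So f^λ = 21! / 2988969984000 = 51090942171709440000 / 2988969984000 = 17093160.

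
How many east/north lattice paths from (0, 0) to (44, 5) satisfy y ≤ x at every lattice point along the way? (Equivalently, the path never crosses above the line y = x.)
Number of paths = 1695008

By the reflection principle (André's argument), the number of monotone paths to (44, 5) with n ≤ m that never go above y = x is C(49, 44) − C(49, 45) = 1906884 − 211876 = 1695008.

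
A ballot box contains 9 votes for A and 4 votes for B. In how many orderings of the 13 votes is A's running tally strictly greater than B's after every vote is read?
Strict-lead orderings = 275

Total orderings of the 13 votes with 9 for A: C(13, 9) = 715. By the Bertrand ballot formula (Cycle Lemma / reflection principle), the number of orderings in which A is strictly ahead of B throughout is (p − q)/(p + q) · C(p + q, p) = (9 − 4)/(9 + 4) · 715 = 275.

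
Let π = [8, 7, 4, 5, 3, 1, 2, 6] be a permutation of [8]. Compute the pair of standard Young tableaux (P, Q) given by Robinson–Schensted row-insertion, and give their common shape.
P = [1, 2, 6] / [3, 5] / [4] / [7] / [8];  Q = [1, 4, 8] / [2, 7] / [3] / [5] / [6];  common shape = (3, 2, 1, 1, 1)

Row-insert the values π_1, π_2, … into P one at a time, bumping the leftmost entry strictly greater than the inserted value down to the next row. The recording tableau Q records, in position (i, j), the step at which that cell was added to P.
  Insert 8 (step 1): P = [8];  Q = [1]
  Insert 7 (step 2): P = [7] / [8];  Q = [1] / [2]
  Insert 4 (step 3): P = [4] / [7] / [8];  Q = [1] / [2] / [3]
  Insert 5 (step 4): P = [4, 5] / [7] / [8];  Q = [1, 4] / [2] / [3]
  Insert 3 (step 5): P = [3, 5] / [4] / [7] / [8];  Q = [1, 4] / [2] / [3] / [5]
  Insert 1 (step 6): P = [1, 5] / [3] / [4] / [7] / [8];  Q = [1, 4] / [2] / [3] / [5] / [6]
  Insert 2 (step 7): P = [1, 2] / [3, 5] / [4] / [7] / [8];  Q = [1, 4] / [2, 7] / [3] / [5] / [6]
  Insert 6 (step 8): P = [1, 2, 6] / [3, 5] / [4] / [7] / [8];  Q = [1, 4, 8] / [2, 7] / [3] / [5] / [6]
Final shape: (3, 2, 1, 1, 1).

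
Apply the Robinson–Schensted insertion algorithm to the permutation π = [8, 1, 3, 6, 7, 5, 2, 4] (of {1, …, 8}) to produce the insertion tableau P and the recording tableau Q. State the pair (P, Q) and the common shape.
P = [1, 2, 4, 7] / [3, 5] / [6] / [8];  Q = [1, 3, 4, 5] / [2, 8] / [6] / [7];  common shape = (4, 2, 1, 1)

Row-insert the values π_1, π_2, … into P one at a time, bumping the leftmost entry strictly greater than the inserted value down to the next row. The recording tableau Q records, in position (i, j), the step at which that cell was added to P.
  Insert 8 (step 1): P = [8];  Q = [1]
  Insert 1 (step 2): P = [1] / [8];  Q = [1] / [2]
  Insert 3 (step 3): P = [1, 3] / [8];  Q = [1, 3] / [2]
  Insert 6 (step 4): P = [1, 3, 6] / [8];  Q = [1, 3, 4] / [2]
  Insert 7 (step 5): P = [1, 3, 6, 7] / [8];  Q = [1, 3, 4, 5] / [2]
  Insert 5 (step 6): P = [1, 3, 5, 7] / [6] / [8];  Q = [1, 3, 4, 5] / [2] / [6]
  Insert 2 (step 7): P = [1, 2, 5, 7] / [3] / [6] / [8];  Q = [1, 3, 4, 5] / [2] / [6] / [7]
  Insert 4 (step 8): P = [1, 2, 4, 7] / [3, 5] / [6] / [8];  Q = [1, 3, 4, 5] / [2, 8] / [6] / [7]
Final shape: (4, 2, 1, 1).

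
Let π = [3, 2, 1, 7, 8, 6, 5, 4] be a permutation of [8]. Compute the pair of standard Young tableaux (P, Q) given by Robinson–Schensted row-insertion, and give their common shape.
P = [1, 4, 8] / [2, 5] / [3, 6] / [7];  Q = [1, 4, 5] / [2, 6] / [3, 7] / [8];  common shape = (3, 2, 2, 1)

Row-insert the values π_1, π_2, … into P one at a time, bumping the leftmost entry strictly greater than the inserted value down to the next row. The recording tableau Q records, in position (i, j), the step at which that cell was added to P.
  Insert 3 (step 1): P = [3];  Q = [1]
  Insert 2 (step 2): P = [2] / [3];  Q = [1] / [2]
  Insert 1 (step 3): P = [1] / [2] / [3];  Q = [1] / [2] / [3]
  Insert 7 (step 4): P = [1, 7] / [2] / [3];  Q = [1, 4] / [2] / [3]
  Insert 8 (step 5): P = [1, 7, 8] / [2] / [3];  Q = [1, 4, 5] / [2] / [3]
  Insert 6 (step 6): P = [1, 6, 8] / [2, 7] / [3];  Q = [1, 4, 5] / [2, 6] / [3]
  Insert 5 (step 7): P = [1, 5, 8] / [2, 6] / [3, 7];  Q = [1, 4, 5] / [2, 6] / [3, 7]
  Insert 4 (step 8): P = [1, 4, 8] / [2, 5] / [3, 6] / [7];  Q = [1, 4, 5] / [2, 6] / [3, 7] / [8]
Final shape: (3, 2, 2, 1).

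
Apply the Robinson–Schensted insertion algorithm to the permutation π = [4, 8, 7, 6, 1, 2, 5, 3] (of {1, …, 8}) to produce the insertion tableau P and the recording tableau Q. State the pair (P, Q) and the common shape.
P = [1, 2, 3] / [4, 5] / [6] / [7] / [8];  Q = [1, 2, 7] / [3, 6] / [4] / [5] / [8];  common shape = (3, 2, 1, 1, 1)

Row-insert the values π_1, π_2, … into P one at a time, bumping the leftmost entry strictly greater than the inserted value down to the next row. The recording tableau Q records, in position (i, j), the step at which that cell was added to P.
  Insert 4 (step 1): P = [4];  Q = [1]
  Insert 8 (step 2): P = [4, 8];  Q = [1, 2]
  Insert 7 (step 3): P = [4, 7] / [8];  Q = [1, 2] / [3]
  Insert 6 (step 4): P = [4, 6] / [7] / [8];  Q = [1, 2] / [3] / [4]
  Insert 1 (step 5): P = [1, 6] / [4] / [7] / [8];  Q = [1, 2] / [3] / [4] / [5]
  Insert 2 (step 6): P = [1, 2] / [4, 6] / [7] / [8];  Q = [1, 2] / [3, 6] / [4] / [5]
  Insert 5 (step 7): P = [1, 2, 5] / [4, 6] / [7] / [8];  Q = [1, 2, 7] / [3, 6] / [4] / [5]
  Insert 3 (step 8): P = [1, 2, 3] / [4, 5] / [6] / [7] / [8];  Q = [1, 2, 7] / [3, 6] / [4] / [5] / [8]
Final shape: (3, 2, 1, 1, 1).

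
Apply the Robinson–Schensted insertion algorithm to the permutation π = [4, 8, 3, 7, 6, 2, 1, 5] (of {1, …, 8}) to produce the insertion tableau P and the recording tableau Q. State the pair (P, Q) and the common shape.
P = [1, 5] / [2, 6] / [3, 7] / [4] / [8];  Q = [1, 2] / [3, 4] / [5, 8] / [6] / [7];  common shape = (2, 2, 2, 1, 1)

Row-insert the values π_1, π_2, … into P one at a time, bumping the leftmost entry strictly greater than the inserted value down to the next row. The recording tableau Q records, in position (i, j), the step at which that cell was added to P.
  Insert 4 (step 1): P = [4];  Q = [1]
  Insert 8 (step 2): P = [4, 8];  Q = [1, 2]
  Insert 3 (step 3): P = [3, 8] / [4];  Q = [1, 2] / [3]
  Insert 7 (step 4): P = [3, 7] / [4, 8];  Q = [1, 2] / [3, 4]
  Insert 6 (step 5): P = [3, 6] / [4, 7] / [8];  Q = [1, 2] / [3, 4] / [5]
  Insert 2 (step 6): P = [2, 6] / [3, 7] / [4] / [8];  Q = [1, 2] / [3, 4] / [5] / [6]
  Insert 1 (step 7): P = [1, 6] / [2, 7] / [3] / [4] / [8];  Q = [1, 2] / [3, 4] / [5] / [6] / [7]
  Insert 5 (step 8): P = [1, 5] / [2, 6] / [3, 7] / [4] / [8];  Q = [1, 2] / [3, 4] / [5, 8] / [6] / [7]
Final shape: (2, 2, 2, 1, 1).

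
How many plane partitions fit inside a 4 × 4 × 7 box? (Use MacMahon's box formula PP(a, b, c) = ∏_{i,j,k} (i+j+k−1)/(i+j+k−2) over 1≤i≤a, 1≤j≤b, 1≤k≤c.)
PP(4, 4, 7) = 44537922

Evaluate the triple product over i = 1..4, j = 1..4, k = 1..7. The factors are (2/1) · (3/2) · (4/3) · (5/4) · (6/5) · (7/6) · (8/7) · (3/2) · … (112 factors total). The numerators and denominators telescope so the product is an integer; carrying out the multiplication exactly gives PP(4, 4, 7) = 44537922.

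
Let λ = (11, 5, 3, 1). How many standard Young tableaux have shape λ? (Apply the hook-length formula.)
# SYT of shape (11, 5, 3, 1) = 11337300

Hook-length formula: f^λ = n! / Π hook(c), product over all cells c of the Young diagram. For λ = (11, 5, 3, 1), n = 20 boxes. Hook lengths by row (left-to-right, top-to-bottom): [14, 12, 11, 9, 8, 6, 5, 4, 3, 2, 1]; [7, 5, 4, 2, 1]; [4, 2, 1]; [1]. Product of hooks = 214592716800. So f^λ = 20! / 214592716800 = 2432902008176640000 / 214592716800 = 11337300.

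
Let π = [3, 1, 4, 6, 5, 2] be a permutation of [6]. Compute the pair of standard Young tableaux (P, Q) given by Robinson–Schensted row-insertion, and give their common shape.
P = [1, 2, 5] / [3, 4] / [6];  Q = [1, 3, 4] / [2, 5] / [6];  common shape = (3, 2, 1)

Row-insert the values π_1, π_2, … into P one at a time, bumping the leftmost entry strictly greater than the inserted value down to the next row. The recording tableau Q records, in position (i, j), the step at which that cell was added to P.
  Insert 3 (step 1): P = [3];  Q = [1]
  Insert 1 (step 2): P = [1] / [3];  Q = [1] / [2]
  Insert 4 (step 3): P = [1, 4] / [3];  Q = [1, 3] / [2]
  Insert 6 (step 4): P = [1, 4, 6] / [3];  Q = [1, 3, 4] / [2]
  Insert 5 (step 5): P = [1, 4, 5] / [3, 6];  Q = [1, 3, 4] / [2, 5]
  Insert 2 (step 6): P = [1, 2, 5] / [3, 4] / [6];  Q = [1, 3, 4] / [2, 5] / [6]
Final shape: (3, 2, 1).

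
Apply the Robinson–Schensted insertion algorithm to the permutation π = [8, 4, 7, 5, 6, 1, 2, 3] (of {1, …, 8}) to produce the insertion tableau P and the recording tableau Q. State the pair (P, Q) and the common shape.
P = [1, 2, 3] / [4, 5, 6] / [7] / [8];  Q = [1, 3, 5] / [2, 7, 8] / [4] / [6];  common shape = (3, 3, 1, 1)

Row-insert the values π_1, π_2, … into P one at a time, bumping the leftmost entry strictly greater than the inserted value down to the next row. The recording tableau Q records, in position (i, j), the step at which that cell was added to P.
  Insert 8 (step 1): P = [8];  Q = [1]
  Insert 4 (step 2): P = [4] / [8];  Q = [1] / [2]
  Insert 7 (step 3): P = [4, 7] / [8];  Q = [1, 3] / [2]
  Insert 5 (step 4): P = [4, 5] / [7] / [8];  Q = [1, 3] / [2] / [4]
  Insert 6 (step 5): P = [4, 5, 6] / [7] / [8];  Q = [1, 3, 5] / [2] / [4]
  Insert 1 (step 6): P = [1, 5, 6] / [4] / [7] / [8];  Q = [1, 3, 5] / [2] / [4] / [6]
  Insert 2 (step 7): P = [1, 2, 6] / [4, 5] / [7] / [8];  Q = [1, 3, 5] / [2, 7] / [4] / [6]
  Insert 3 (step 8): P = [1, 2, 3] / [4, 5, 6] / [7] / [8];  Q = [1, 3, 5] / [2, 7, 8] / [4] / [6]
Final shape: (3, 3, 1, 1).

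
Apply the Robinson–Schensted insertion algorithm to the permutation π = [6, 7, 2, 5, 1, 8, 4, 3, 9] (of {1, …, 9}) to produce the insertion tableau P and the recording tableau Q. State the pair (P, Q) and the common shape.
P = [1, 3, 8, 9] / [2, 4] / [5, 7] / [6];  Q = [1, 2, 6, 9] / [3, 4] / [5, 7] / [8];  common shape = (4, 2, 2, 1)

Row-insert the values π_1, π_2, … into P one at a time, bumping the leftmost entry strictly greater than the inserted value down to the next row. The recording tableau Q records, in position (i, j), the step at which that cell was added to P.
  Insert 6 (step 1): P = [6];  Q = [1]
  Insert 7 (step 2): P = [6, 7];  Q = [1, 2]
  Insert 2 (step 3): P = [2, 7] / [6];  Q = [1, 2] / [3]
  Insert 5 (step 4): P = [2, 5] / [6, 7];  Q = [1, 2] / [3, 4]
  Insert 1 (step 5): P = [1, 5] / [2, 7] / [6];  Q = [1, 2] / [3, 4] / [5]
  Insert 8 (step 6): P = [1, 5, 8] / [2, 7] / [6];  Q = [1, 2, 6] / [3, 4] / [5]
  Insert 4 (step 7): P = [1, 4, 8] / [2, 5] / [6, 7];  Q = [1, 2, 6] / [3, 4] / [5, 7]
  Insert 3 (step 8): P = [1, 3, 8] / [2, 4] / [5, 7] / [6];  Q = [1, 2, 6] / [3, 4] / [5, 7] / [8]
  Insert 9 (step 9): P = [1, 3, 8, 9] / [2, 4] / [5, 7] / [6];  Q = [1, 2, 6, 9] / [3, 4] / [5, 7] / [8]
Final shape: (4, 2, 2, 1).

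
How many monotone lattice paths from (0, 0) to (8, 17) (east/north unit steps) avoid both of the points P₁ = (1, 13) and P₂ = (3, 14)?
Number of paths = 1041227

Inclusion–exclusion. Total paths: C(25, 8) = 1081575. Through P₁: C(14, 1)·C(11, 7) = 4620. Through P₂: C(17, 3)·C(8, 5) = 38080. Since P₁ is strictly southwest of P₂, a monotone path through both must visit P₁ then P₂; paths through both = C(14, 1)·C(3, 2)·C(8, 5) = 2352. Avoid both = 1081575 − 4620 − 38080 + 2352 = 1041227.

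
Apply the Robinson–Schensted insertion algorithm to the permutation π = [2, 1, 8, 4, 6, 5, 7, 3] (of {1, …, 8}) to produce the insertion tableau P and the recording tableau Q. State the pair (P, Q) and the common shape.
P = [1, 3, 5, 7] / [2, 4] / [6] / [8];  Q = [1, 3, 5, 7] / [2, 4] / [6] / [8];  common shape = (4, 2, 1, 1)

Row-insert the values π_1, π_2, … into P one at a time, bumping the leftmost entry strictly greater than the inserted value down to the next row. The recording tableau Q records, in position (i, j), the step at which that cell was added to P.
  Insert 2 (step 1): P = [2];  Q = [1]
  Insert 1 (step 2): P = [1] / [2];  Q = [1] / [2]
  Insert 8 (step 3): P = [1, 8] / [2];  Q = [1, 3] / [2]
  Insert 4 (step 4): P = [1, 4] / [2, 8];  Q = [1, 3] / [2, 4]
  Insert 6 (step 5): P = [1, 4, 6] / [2, 8];  Q = [1, 3, 5] / [2, 4]
  Insert 5 (step 6): P = [1, 4, 5] / [2, 6] / [8];  Q = [1, 3, 5] / [2, 4] / [6]
  Insert 7 (step 7): P = [1, 4, 5, 7] / [2, 6] / [8];  Q = [1, 3, 5, 7] / [2, 4] / [6]
  Insert 3 (step 8): P = [1, 3, 5, 7] / [2, 4] / [6] / [8];  Q = [1, 3, 5, 7] / [2, 4] / [6] / [8]
Final shape: (4, 2, 1, 1).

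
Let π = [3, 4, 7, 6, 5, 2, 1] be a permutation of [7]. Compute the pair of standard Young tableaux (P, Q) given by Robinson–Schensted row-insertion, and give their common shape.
P = [1, 4, 5] / [2] / [3] / [6] / [7];  Q = [1, 2, 3] / [4] / [5] / [6] / [7];  common shape = (3, 1, 1, 1, 1)

Row-insert the values π_1, π_2, … into P one at a time, bumping the leftmost entry strictly greater than the inserted value down to the next row. The recording tableau Q records, in position (i, j), the step at which that cell was added to P.
  Insert 3 (step 1): P = [3];  Q = [1]
  Insert 4 (step 2): P = [3, 4];  Q = [1, 2]
  Insert 7 (step 3): P = [3, 4, 7];  Q = [1, 2, 3]
  Insert 6 (step 4): P = [3, 4, 6] / [7];  Q = [1, 2, 3] / [4]
  Insert 5 (step 5): P = [3, 4, 5] / [6] / [7];  Q = [1, 2, 3] / [4] / [5]
  Insert 2 (step 6): P = [2, 4, 5] / [3] / [6] / [7];  Q = [1, 2, 3] / [4] / [5] / [6]
  Insert 1 (step 7): P = [1, 4, 5] / [2] / [3] / [6] / [7];  Q = [1, 2, 3] / [4] / [5] / [6] / [7]
Final shape: (3, 1, 1, 1, 1).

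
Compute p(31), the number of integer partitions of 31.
p(31) = 6842

Compute p(n) via the recurrence p(n, m) = p(n, m−1) + p(n−m, m), where p(n, m) counts partitions of n with all parts ≤ m and p(n) = p(n, n). The base cases are p(0, m) = 1 and p(n, 0) = 0 for n > 0. Filling the table yields p(31) = 6842. (Euler's pentagonal recurrence is an alternative.)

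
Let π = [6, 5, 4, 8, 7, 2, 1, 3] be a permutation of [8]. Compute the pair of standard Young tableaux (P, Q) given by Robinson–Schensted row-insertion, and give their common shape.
P = [1, 3] / [2, 7] / [4, 8] / [5] / [6];  Q = [1, 4] / [2, 5] / [3, 8] / [6] / [7];  common shape = (2, 2, 2, 1, 1)

Row-insert the values π_1, π_2, … into P one at a time, bumping the leftmost entry strictly greater than the inserted value down to the next row. The recording tableau Q records, in position (i, j), the step at which that cell was added to P.
  Insert 6 (step 1): P = [6];  Q = [1]
  Insert 5 (step 2): P = [5] / [6];  Q = [1] / [2]
  Insert 4 (step 3): P = [4] / [5] / [6];  Q = [1] / [2] / [3]
  Insert 8 (step 4): P = [4, 8] / [5] / [6];  Q = [1, 4] / [2] / [3]
  Insert 7 (step 5): P = [4, 7] / [5, 8] / [6];  Q = [1, 4] / [2, 5] / [3]
  Insert 2 (step 6): P = [2, 7] / [4, 8] / [5] / [6];  Q = [1, 4] / [2, 5] / [3] / [6]
  Insert 1 (step 7): P = [1, 7] / [2, 8] / [4] / [5] / [6];  Q = [1, 4] / [2, 5] / [3] / [6] / [7]
  Insert 3 (step 8): P = [1, 3] / [2, 7] / [4, 8] / [5] / [6];  Q = [1, 4] / [2, 5] / [3, 8] / [6] / [7]
Final shape: (2, 2, 2, 1, 1).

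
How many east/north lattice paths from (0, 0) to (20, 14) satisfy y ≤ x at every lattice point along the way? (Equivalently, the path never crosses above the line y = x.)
Number of paths = 463991880

By the reflection principle (André's argument), the number of monotone paths to (20, 14) with n ≤ m that never go above y = x is C(34, 20) − C(34, 21) = 1391975640 − 927983760 = 463991880.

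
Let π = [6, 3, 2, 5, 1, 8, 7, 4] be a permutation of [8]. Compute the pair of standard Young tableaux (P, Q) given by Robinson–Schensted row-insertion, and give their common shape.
P = [1, 4, 7] / [2, 5] / [3, 8] / [6];  Q = [1, 4, 6] / [2, 7] / [3, 8] / [5];  common shape = (3, 2, 2, 1)

Row-insert the values π_1, π_2, … into P one at a time, bumping the leftmost entry strictly greater than the inserted value down to the next row. The recording tableau Q records, in position (i, j), the step at which that cell was added to P.
  Insert 6 (step 1): P = [6];  Q = [1]
  Insert 3 (step 2): P = [3] / [6];  Q = [1] / [2]
  Insert 2 (step 3): P = [2] / [3] / [6];  Q = [1] / [2] / [3]
  Insert 5 (step 4): P = [2, 5] / [3] / [6];  Q = [1, 4] / [2] / [3]
  Insert 1 (step 5): P = [1, 5] / [2] / [3] / [6];  Q = [1, 4] / [2] / [3] / [5]
  Insert 8 (step 6): P = [1, 5, 8] / [2] / [3] / [6];  Q = [1, 4, 6] / [2] / [3] / [5]
  Insert 7 (step 7): P = [1, 5, 7] / [2, 8] / [3] / [6];  Q = [1, 4, 6] / [2, 7] / [3] / [5]
  Insert 4 (step 8): P = [1, 4, 7] / [2, 5] / [3, 8] / [6];  Q = [1, 4, 6] / [2, 7] / [3, 8] / [5]
Final shape: (3, 2, 2, 1).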